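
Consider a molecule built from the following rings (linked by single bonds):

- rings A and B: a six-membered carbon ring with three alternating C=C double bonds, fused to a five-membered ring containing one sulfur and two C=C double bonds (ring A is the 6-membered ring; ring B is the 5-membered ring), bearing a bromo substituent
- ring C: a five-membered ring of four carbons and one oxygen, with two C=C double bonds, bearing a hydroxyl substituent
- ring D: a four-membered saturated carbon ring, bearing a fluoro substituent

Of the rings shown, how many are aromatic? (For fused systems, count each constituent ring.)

Rings A and B form a fused bicyclic system (with one sulfur) with 9 sp² atoms and 10 π electrons from ring double bonds plus a heteroatom lone pair. 10 = 4(2)+2, so the system is aromatic and both rings count as aromatic (benzothiophene).
Ring C is planar and fully conjugated; 2 ring double bonds (4 π electrons) plus a heteroatom lone pair (2) give 6 π electrons. Since 6 = 4n+2 (n=1), ring C is aromatic (furan).
Ring D has only sp³ atoms, so it is not fully conjugated — not aromatic (cyclobutane).
Aromatic: A, B, C. Total: 3.

3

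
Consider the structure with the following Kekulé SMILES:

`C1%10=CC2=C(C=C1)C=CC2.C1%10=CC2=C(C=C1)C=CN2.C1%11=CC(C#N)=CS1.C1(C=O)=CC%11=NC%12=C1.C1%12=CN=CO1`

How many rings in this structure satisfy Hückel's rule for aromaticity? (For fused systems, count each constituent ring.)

6

The SMILES encodes a six-membered carbon ring with three alternating C=C double bonds, fused to a five-membered carbon ring containing one C=C double bond and one sp³ carbon; a six-membered carbon ring with three alternating C=C double bonds, fused to a five-membered ring containing one N–H nitrogen and two C=C double bonds; a five-membered ring of four carbons and one sulfur, with two C=C double bonds; a six-membered ring of five carbons and one nitrogen with three alternating double bonds; a five-membered ring with an oxygen at position 1 and a nitrogen at position 3 (in a C=N bond), with two double bonds.
The 6-membered ring has a continuous p-orbital overlap around the ring; 3 ring double bonds give 6 π electrons. That satisfies 4n+2 with n=1, so it is aromatic (benzene ring).
The 5-membered ring has one sp³ carbon, so it is not fully conjugated — not aromatic (cyclopentene ring).
The fused 6/5-membered bicyclic (with one N–H) is a single π system with 9 sp² atoms and 10 π electrons from ring double bonds plus a heteroatom lone pair. 10 = 4(2)+2, so the system is aromatic and both rings count as aromatic (indole).
The 5-membered ring with one sulfur is fully conjugated (every ring atom contributes a p orbital); 2 ring double bonds (4 π electrons) plus a heteroatom lone pair (2) give 6 π electrons. That satisfies 4n+2 with n=1, so it is aromatic (thiophene).
The 6-membered ring with one nitrogen is planar and fully conjugated; 3 ring double bonds give 6 π electrons. Since 6 = 4n+2 (n=1), it is aromatic (pyridine).
The 5-membered ring with one oxygen and one =N– has a continuous p-orbital overlap around the ring; 2 ring double bonds (4 π electrons) plus a heteroatom lone pair (2) give 6 π electrons. 6 = 4(1)+2, so it is aromatic (oxazole).
6 of the 7 rings are aromatic. Total: 6.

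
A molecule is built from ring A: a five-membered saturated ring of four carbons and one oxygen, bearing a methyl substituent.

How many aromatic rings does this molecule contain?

Ring A has only sp³ atoms, so it is not fully conjugated — not aromatic (tetrahydrofuran).

0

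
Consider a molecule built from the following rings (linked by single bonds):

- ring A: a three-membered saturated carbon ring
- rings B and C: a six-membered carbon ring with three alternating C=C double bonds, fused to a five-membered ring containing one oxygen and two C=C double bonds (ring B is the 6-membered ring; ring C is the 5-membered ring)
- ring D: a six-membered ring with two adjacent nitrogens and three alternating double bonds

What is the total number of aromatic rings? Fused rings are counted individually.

Ring A has only sp³ atoms, so it is not fully conjugated — not aromatic (cyclopropane).
Rings B and C form a fused bicyclic system (with one oxygen) with 9 sp² atoms and 10 π electrons from ring double bonds plus a heteroatom lone pair. 10 = 4(2)+2, so the system is aromatic and both rings count as aromatic (benzofuran).
Ring D has a continuous p-orbital overlap around the ring; 3 ring double bonds give 6 π electrons. That satisfies 4n+2 with n=1, so ring D is aromatic (pyridazine).
Aromatic: B, C, D. Total: 3.

3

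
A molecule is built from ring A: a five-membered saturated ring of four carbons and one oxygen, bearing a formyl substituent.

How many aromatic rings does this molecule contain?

0

Ring A has only sp³ atoms, so it is not fully conjugated — not aromatic (tetrahydrofuran).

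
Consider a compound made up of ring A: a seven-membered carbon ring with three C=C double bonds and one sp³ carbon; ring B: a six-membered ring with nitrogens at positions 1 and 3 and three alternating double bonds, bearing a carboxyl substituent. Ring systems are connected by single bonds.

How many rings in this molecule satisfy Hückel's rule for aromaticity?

1

Ring A has one sp³ carbon, so it is not fully conjugated — not aromatic (cycloheptatriene).
Ring B is fully conjugated (every ring atom contributes a p orbital); 3 ring double bonds give 6 π electrons. Since 6 = 4n+2 (n=1), ring B is aromatic (pyrimidine).
Aromatic: B. Total: 1.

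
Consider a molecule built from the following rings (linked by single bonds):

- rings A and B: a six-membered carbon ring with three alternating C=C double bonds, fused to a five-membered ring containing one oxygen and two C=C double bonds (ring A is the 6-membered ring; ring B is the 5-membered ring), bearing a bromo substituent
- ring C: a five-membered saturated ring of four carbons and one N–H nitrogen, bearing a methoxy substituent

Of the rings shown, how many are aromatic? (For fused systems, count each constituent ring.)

2

Rings A and B form a fused bicyclic system (with one oxygen) with 9 sp² atoms and 10 π electrons from ring double bonds plus a heteroatom lone pair. 10 = 4(2)+2, so the system is aromatic and both rings count as aromatic (benzofuran).
Ring C has only sp³ atoms, so it is not fully conjugated — not aromatic (pyrrolidine).
Aromatic: A, B. Total: 2.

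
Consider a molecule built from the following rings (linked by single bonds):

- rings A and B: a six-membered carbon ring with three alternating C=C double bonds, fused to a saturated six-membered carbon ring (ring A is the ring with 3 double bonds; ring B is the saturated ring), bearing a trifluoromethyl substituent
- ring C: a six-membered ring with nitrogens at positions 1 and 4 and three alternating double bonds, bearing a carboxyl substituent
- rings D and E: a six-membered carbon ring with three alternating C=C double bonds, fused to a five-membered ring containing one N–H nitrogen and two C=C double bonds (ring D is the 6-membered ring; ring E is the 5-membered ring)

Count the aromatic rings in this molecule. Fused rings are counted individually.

Ring A has a continuous p-orbital overlap around the ring; 3 ring double bonds give 6 π electrons. 6 = 4(1)+2, so ring A is aromatic (benzene ring).
Ring B has four sp³ carbons, so it is not fully conjugated — not aromatic (cyclohexane ring).
Ring C is fully conjugated (every ring atom contributes a p orbital); 3 ring double bonds give 6 π electrons. That satisfies 4n+2 with n=1, so ring C is aromatic (pyrazine).
Rings D and E form a fused bicyclic system (with one N–H) with 9 sp² atoms and 10 π electrons from ring double bonds plus a heteroatom lone pair. 10 = 4(2)+2, so the system is aromatic and both rings count as aromatic (indole).
Aromatic: A, C, D, E. Total: 4.

4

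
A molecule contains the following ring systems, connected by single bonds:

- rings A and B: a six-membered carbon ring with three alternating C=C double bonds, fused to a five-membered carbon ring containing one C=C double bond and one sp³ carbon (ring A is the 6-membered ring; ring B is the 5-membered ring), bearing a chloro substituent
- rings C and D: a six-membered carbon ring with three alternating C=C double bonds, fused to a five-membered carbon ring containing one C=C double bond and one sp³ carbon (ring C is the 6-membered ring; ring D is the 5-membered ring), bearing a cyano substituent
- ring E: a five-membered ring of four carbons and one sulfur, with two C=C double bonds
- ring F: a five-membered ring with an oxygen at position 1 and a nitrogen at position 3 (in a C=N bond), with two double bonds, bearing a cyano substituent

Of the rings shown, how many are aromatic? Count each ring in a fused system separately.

4

Ring A is fully conjugated (every ring atom contributes a p orbital); 3 ring double bonds give 6 π electrons. Since 6 = 4n+2 (n=1), ring A is aromatic (benzene ring).
Ring B has one sp³ carbon, so it is not fully conjugated — not aromatic (cyclopentene ring).
Ring C has a continuous p-orbital overlap around the ring; 3 ring double bonds give 6 π electrons. That satisfies 4n+2 with n=1, so ring C is aromatic (benzene ring).
Ring D has one sp³ carbon, so it is not fully conjugated — not aromatic (cyclopentene ring).
Ring E is fully conjugated (every ring atom contributes a p orbital); 2 ring double bonds (4 π electrons) plus a heteroatom lone pair (2) give 6 π electrons. That satisfies 4n+2 with n=1, so ring E is aromatic (thiophene).
Ring F is planar and fully conjugated; 2 ring double bonds (4 π electrons) plus a heteroatom lone pair (2) give 6 π electrons. Since 6 = 4n+2 (n=1), ring F is aromatic (oxazole).
Aromatic: A, C, E, F. Total: 4.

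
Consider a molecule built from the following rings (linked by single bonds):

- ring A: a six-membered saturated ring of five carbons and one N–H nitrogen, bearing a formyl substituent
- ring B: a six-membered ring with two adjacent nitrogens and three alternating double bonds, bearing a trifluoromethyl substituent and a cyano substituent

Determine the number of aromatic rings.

Ring A has only sp³ atoms, so it is not fully conjugated — not aromatic (piperidine).
Ring B is fully conjugated (every ring atom contributes a p orbital); 3 ring double bonds give 6 π electrons. Since 6 = 4n+2 (n=1), ring B is aromatic (pyridazine).
Aromatic: B. Total: 1.

1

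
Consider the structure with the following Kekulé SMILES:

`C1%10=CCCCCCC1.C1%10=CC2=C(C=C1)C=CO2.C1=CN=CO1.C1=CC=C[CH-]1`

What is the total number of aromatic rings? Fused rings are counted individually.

The SMILES encodes an eight-membered carbon ring with one C=C double bond; a six-membered carbon ring with three alternating C=C double bonds, fused to a five-membered ring containing one oxygen and two C=C double bonds; a five-membered ring with an oxygen at position 1 and a nitrogen at position 3 (in a C=N bond), with two double bonds; a five-membered all-carbon ring bearing a negative charge on one carbon, with two C=C double bonds.
The 8-membered ring has six sp³ carbons, so it is not fully conjugated — not aromatic (cyclooctene).
The fused 6/5-membered bicyclic (with one oxygen) is a single π system with 9 sp² atoms and 10 π electrons from ring double bonds plus a heteroatom lone pair. 10 = 4(2)+2, so the system is aromatic and both rings count as aromatic (benzofuran).
The 5-membered ring with one oxygen and one =N– is planar and fully conjugated; 2 ring double bonds (4 π electrons) plus a heteroatom lone pair (2) give 6 π electrons. 6 = 4(1)+2, so it is aromatic (oxazole).
The 5-membered ring is fully conjugated (every ring atom contributes a p orbital); 2 ring double bonds (4 π electrons) plus the carbanion lone pair (2) give 6 π electrons. 6 = 4(1)+2, so it is aromatic (cyclopentadienyl anion).
4 of the 5 rings are aromatic. Total: 4.

4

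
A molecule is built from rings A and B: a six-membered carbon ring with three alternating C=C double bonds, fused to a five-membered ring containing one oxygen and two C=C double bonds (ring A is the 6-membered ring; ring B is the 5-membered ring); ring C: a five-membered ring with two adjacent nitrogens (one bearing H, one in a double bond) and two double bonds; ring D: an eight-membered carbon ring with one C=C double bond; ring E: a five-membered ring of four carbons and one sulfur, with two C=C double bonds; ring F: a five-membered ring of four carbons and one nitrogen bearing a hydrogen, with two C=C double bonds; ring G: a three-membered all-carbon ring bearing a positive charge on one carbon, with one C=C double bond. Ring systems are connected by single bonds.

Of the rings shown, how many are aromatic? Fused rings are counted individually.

6

Rings A and B form a fused bicyclic system (with one oxygen) with 9 sp² atoms and 10 π electrons from ring double bonds plus a heteroatom lone pair. 10 = 4(2)+2, so the system is aromatic and both rings count as aromatic (benzofuran).
Ring C is fully conjugated (every ring atom contributes a p orbital); 2 ring double bonds (4 π electrons) plus a heteroatom lone pair (2) give 6 π electrons. 6 = 4(1)+2, so ring C is aromatic (pyrazole).
Ring D has six sp³ carbons, so it is not fully conjugated — not aromatic (cyclooctene).
Ring E is planar and fully conjugated; 2 ring double bonds (4 π electrons) plus a heteroatom lone pair (2) give 6 π electrons. 6 = 4(1)+2, so ring E is aromatic (thiophene).
Ring F is planar and fully conjugated; 2 ring double bonds (4 π electrons) plus a heteroatom lone pair (2) give 6 π electrons. 6 = 4(1)+2, so ring F is aromatic (pyrrole).
Ring G is fully conjugated (every ring atom contributes a p orbital); 1 ring double bond (2 π electrons) plus the carbocation's empty p orbital (0, but keeps the ring conjugated) give 2 π electrons. That satisfies 4n+2 with n=0, so ring G is aromatic (cyclopropenyl cation).
Aromatic: A, B, C, E, F, G. Total: 6.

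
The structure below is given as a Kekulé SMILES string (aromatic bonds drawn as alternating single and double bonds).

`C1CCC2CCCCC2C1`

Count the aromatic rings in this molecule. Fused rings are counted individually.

0

The SMILES encodes two fused six-membered saturated carbon rings.
The 6-membered ring has only sp³ atoms, so it is not fully conjugated — not aromatic (cyclohexane ring).
The second 6-membered ring has only sp³ atoms, so it is not fully conjugated — not aromatic (cyclohexane ring).
None of the rings are aromatic. Total: 0.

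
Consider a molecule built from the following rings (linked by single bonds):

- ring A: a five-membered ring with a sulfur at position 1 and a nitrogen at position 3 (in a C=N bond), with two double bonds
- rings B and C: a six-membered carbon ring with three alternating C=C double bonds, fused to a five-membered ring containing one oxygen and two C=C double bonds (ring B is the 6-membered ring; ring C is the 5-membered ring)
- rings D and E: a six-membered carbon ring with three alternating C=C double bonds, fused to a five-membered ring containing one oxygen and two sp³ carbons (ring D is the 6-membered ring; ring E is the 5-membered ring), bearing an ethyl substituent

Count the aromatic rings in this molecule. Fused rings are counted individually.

4

Ring A is fully conjugated (every ring atom contributes a p orbital); 2 ring double bonds (4 π electrons) plus a heteroatom lone pair (2) give 6 π electrons. Since 6 = 4n+2 (n=1), ring A is aromatic (thiazole).
Rings B and C form a fused bicyclic system (with one oxygen) with 9 sp² atoms and 10 π electrons from ring double bonds plus a heteroatom lone pair. 10 = 4(2)+2, so the system is aromatic and both rings count as aromatic (benzofuran).
Ring D has a continuous p-orbital overlap around the ring; 3 ring double bonds give 6 π electrons. 6 = 4(1)+2, so ring D is aromatic (benzene ring).
Ring E has two sp³ carbons, so it is not fully conjugated — not aromatic (oxolane ring).
Aromatic: A, B, C, D. Total: 4.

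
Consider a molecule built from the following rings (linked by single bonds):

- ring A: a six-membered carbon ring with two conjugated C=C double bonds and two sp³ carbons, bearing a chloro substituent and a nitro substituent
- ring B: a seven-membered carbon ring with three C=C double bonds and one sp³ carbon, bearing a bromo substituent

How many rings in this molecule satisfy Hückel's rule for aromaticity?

Ring A has two sp³ carbons, so it is not fully conjugated — not aromatic (1,3-cyclohexadiene).
Ring B has one sp³ carbon, so it is not fully conjugated — not aromatic (cycloheptatriene).
No ring is aromatic. Total: 0.

0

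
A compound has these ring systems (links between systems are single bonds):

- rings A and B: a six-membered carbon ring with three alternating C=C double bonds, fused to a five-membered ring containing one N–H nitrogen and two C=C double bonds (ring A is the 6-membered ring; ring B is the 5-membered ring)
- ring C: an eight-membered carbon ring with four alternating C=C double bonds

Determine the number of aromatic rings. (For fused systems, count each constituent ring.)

2

Rings A and B form a fused bicyclic system (with one N–H) with 9 sp² atoms and 10 π electrons from ring double bonds plus a heteroatom lone pair. 10 = 4(2)+2, so the system is aromatic and both rings count as aromatic (indole).
Ring C has only sp² ring atoms; a planar conformation would have a fully conjugated π system of 8 electrons. But 8 = 4(2), which is 4n not 4n+2, so ring C is not aromatic (cyclooctatetraene) — cyclooctatetraene distorts into a non-planar tub to avoid antiaromaticity.
Aromatic: A, B. Total: 2.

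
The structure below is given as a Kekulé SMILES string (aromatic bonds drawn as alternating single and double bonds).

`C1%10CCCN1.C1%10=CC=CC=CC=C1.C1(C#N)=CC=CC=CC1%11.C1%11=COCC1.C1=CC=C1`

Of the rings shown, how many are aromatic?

The SMILES encodes a five-membered saturated ring of four carbons and one N–H nitrogen; an eight-membered carbon ring with four alternating C=C double bonds; a seven-membered carbon ring with three C=C double bonds and one sp³ carbon; a five-membered ring of four carbons and one oxygen, with one C=C double bond and two sp³ carbons; a four-membered carbon ring with two alternating C=C double bonds.
The 5-membered ring with one N–H has only sp³ atoms, so it is not fully conjugated — not aromatic (pyrrolidine).
The 8-membered ring has only sp² ring atoms; a planar conformation would have a fully conjugated π system of 8 electrons. But 8 = 4(2), which is 4n not 4n+2, so it is not aromatic (cyclooctatetraene) — cyclooctatetraene distorts into a non-planar tub to avoid antiaromaticity.
The 7-membered ring has one sp³ carbon, so it is not fully conjugated — not aromatic (cycloheptatriene).
The 5-membered ring with one oxygen has two sp³ carbons, so it is not fully conjugated — not aromatic (2,3-dihydrofuran).
The 4-membered ring has only sp² ring atoms; a planar conformation would have a fully conjugated π system of 4 electrons. But 4 = 4(1), which is 4n not 4n+2, so it is not aromatic (cyclobutadiene) — cyclobutadiene is antiaromatic and distorts to a rectangle.
None of the rings are aromatic. Total: 0.

0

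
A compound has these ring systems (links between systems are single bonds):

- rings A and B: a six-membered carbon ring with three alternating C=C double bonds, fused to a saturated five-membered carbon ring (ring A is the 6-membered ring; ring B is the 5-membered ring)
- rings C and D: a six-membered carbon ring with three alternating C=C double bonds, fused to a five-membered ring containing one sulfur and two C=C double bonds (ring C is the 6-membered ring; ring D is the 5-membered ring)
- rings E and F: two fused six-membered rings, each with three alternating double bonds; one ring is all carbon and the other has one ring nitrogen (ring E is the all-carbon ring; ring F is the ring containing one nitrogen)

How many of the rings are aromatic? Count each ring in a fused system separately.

5

Ring A is fully conjugated (every ring atom contributes a p orbital); 3 ring double bonds give 6 π electrons. 6 = 4(1)+2, so ring A is aromatic (benzene ring).
Ring B has three sp³ carbons, so it is not fully conjugated — not aromatic (cyclopentane ring).
Rings C and D form a fused bicyclic system (with one sulfur) with 9 sp² atoms and 10 π electrons from ring double bonds plus a heteroatom lone pair. 10 = 4(2)+2, so the system is aromatic and both rings count as aromatic (benzothiophene).
Rings E and F form a fused bicyclic system (with one nitrogen) with 10 sp² atoms and 10 π electrons from ring double bonds. 10 = 4(2)+2, so the system is aromatic and both rings count as aromatic (quinoline).
Aromatic: A, C, D, E, F. Total: 5.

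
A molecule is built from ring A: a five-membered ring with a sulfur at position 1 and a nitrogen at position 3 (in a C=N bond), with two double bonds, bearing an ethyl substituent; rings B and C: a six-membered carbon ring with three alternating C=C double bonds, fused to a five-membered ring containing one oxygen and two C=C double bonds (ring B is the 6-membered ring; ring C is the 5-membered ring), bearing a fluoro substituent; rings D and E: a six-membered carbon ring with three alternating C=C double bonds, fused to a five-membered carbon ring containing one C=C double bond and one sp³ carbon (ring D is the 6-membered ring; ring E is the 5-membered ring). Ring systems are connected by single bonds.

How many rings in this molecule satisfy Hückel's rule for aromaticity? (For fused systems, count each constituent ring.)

4

Ring A is planar and fully conjugated; 2 ring double bonds (4 π electrons) plus a heteroatom lone pair (2) give 6 π electrons. That satisfies 4n+2 with n=1, so ring A is aromatic (thiazole).
Rings B and C form a fused bicyclic system (with one oxygen) with 9 sp² atoms and 10 π electrons from ring double bonds plus a heteroatom lone pair. 10 = 4(2)+2, so the system is aromatic and both rings count as aromatic (benzofuran).
Ring D is fully conjugated (every ring atom contributes a p orbital); 3 ring double bonds give 6 π electrons. That satisfies 4n+2 with n=1, so ring D is aromatic (benzene ring).
Ring E has one sp³ carbon, so it is not fully conjugated — not aromatic (cyclopentene ring).
Aromatic: A, B, C, D. Total: 4.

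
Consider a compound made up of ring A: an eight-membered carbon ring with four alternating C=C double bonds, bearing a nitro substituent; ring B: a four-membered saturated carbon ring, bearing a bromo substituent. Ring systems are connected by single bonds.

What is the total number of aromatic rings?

0

Ring A has only sp² ring atoms; a planar conformation would have a fully conjugated π system of 8 electrons. But 8 = 4(2), which is 4n not 4n+2, so ring A is not aromatic (cyclooctatetraene) — cyclooctatetraene distorts into a non-planar tub to avoid antiaromaticity.
Ring B has only sp³ atoms, so it is not fully conjugated — not aromatic (cyclobutane).
No ring is aromatic. Total: 0.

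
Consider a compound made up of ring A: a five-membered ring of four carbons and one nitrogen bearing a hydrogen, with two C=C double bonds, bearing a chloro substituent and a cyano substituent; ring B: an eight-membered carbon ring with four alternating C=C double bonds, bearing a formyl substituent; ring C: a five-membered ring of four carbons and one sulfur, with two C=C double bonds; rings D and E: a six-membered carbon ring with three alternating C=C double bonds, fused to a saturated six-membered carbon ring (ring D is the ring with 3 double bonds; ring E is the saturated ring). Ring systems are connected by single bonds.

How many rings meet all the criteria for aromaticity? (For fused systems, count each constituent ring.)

3

Ring A is planar and fully conjugated; 2 ring double bonds (4 π electrons) plus a heteroatom lone pair (2) give 6 π electrons. Since 6 = 4n+2 (n=1), ring A is aromatic (pyrrole).
Ring B has only sp² ring atoms; a planar conformation would have a fully conjugated π system of 8 electrons. But 8 = 4(2), which is 4n not 4n+2, so ring B is not aromatic (cyclooctatetraene) — cyclooctatetraene distorts into a non-planar tub to avoid antiaromaticity.
Ring C is fully conjugated (every ring atom contributes a p orbital); 2 ring double bonds (4 π electrons) plus a heteroatom lone pair (2) give 6 π electrons. 6 = 4(1)+2, so ring C is aromatic (thiophene).
Ring D is planar and fully conjugated; 3 ring double bonds give 6 π electrons. 6 = 4(1)+2, so ring D is aromatic (benzene ring).
Ring E has four sp³ carbons, so it is not fully conjugated — not aromatic (cyclohexane ring).
Aromatic: A, C, D. Total: 3.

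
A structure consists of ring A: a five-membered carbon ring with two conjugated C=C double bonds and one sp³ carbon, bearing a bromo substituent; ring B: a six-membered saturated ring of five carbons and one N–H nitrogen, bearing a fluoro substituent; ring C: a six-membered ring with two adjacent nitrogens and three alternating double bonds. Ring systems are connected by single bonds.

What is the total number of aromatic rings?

1

Ring A has one sp³ carbon, so it is not fully conjugated — not aromatic (cyclopentadiene).
Ring B has only sp³ atoms, so it is not fully conjugated — not aromatic (piperidine).
Ring C has a continuous p-orbital overlap around the ring; 3 ring double bonds give 6 π electrons. That satisfies 4n+2 with n=1, so ring C is aromatic (pyridazine).
Aromatic: C. Total: 1.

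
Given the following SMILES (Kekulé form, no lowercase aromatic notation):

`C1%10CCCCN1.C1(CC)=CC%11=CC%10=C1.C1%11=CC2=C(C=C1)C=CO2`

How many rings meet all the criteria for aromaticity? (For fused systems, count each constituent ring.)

The SMILES encodes a six-membered saturated ring of five carbons and one N–H nitrogen; a six-membered carbon ring with three alternating C=C double bonds; a six-membered carbon ring with three alternating C=C double bonds, fused to a five-membered ring containing one oxygen and two C=C double bonds.
The 6-membered ring with one N–H has only sp³ atoms, so it is not fully conjugated — not aromatic (piperidine).
The 6-membered ring is planar and fully conjugated; 3 ring double bonds give 6 π electrons. 6 = 4(1)+2, so it is aromatic (benzene).
The fused 6/5-membered bicyclic (with one oxygen) is a single π system with 9 sp² atoms and 10 π electrons from ring double bonds plus a heteroatom lone pair. 10 = 4(2)+2, so the system is aromatic and both rings count as aromatic (benzofuran).
3 of the 4 rings are aromatic. Total: 3.

3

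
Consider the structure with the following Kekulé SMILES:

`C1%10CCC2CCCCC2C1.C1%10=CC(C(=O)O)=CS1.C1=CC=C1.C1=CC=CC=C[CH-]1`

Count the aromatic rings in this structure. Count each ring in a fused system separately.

The SMILES encodes two fused six-membered saturated carbon rings; a five-membered ring of four carbons and one sulfur, with two C=C double bonds; a four-membered carbon ring with two alternating C=C double bonds; a seven-membered all-carbon ring bearing a negative charge on one carbon, with three C=C double bonds.
The 6-membered ring has only sp³ atoms, so it is not fully conjugated — not aromatic (cyclohexane ring).
The second 6-membered ring has only sp³ atoms, so it is not fully conjugated — not aromatic (cyclohexane ring).
The 5-membered ring with one sulfur has a continuous p-orbital overlap around the ring; 2 ring double bonds (4 π electrons) plus a heteroatom lone pair (2) give 6 π electrons. 6 = 4(1)+2, so it is aromatic (thiophene).
The 4-membered ring has only sp² ring atoms; a planar conformation would have a fully conjugated π system of 4 electrons. But 4 = 4(1), which is 4n not 4n+2, so it is not aromatic (cyclobutadiene) — cyclobutadiene is antiaromatic and distorts to a rectangle.
The 7-membered ring has only sp² ring atoms; a planar conformation would have a fully conjugated π system of 8 electrons. But 8 = 4(2), which is 4n not 4n+2, so it is not aromatic (cycloheptatrienyl anion).
1 of the 5 rings is aromatic. Total: 1.

1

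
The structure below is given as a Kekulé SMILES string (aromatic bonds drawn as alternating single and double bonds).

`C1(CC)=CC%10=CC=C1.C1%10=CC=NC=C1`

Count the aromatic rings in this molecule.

The SMILES encodes a six-membered carbon ring with three alternating C=C double bonds; a six-membered ring of five carbons and one nitrogen with three alternating double bonds.
The 6-membered ring is fully conjugated (every ring atom contributes a p orbital); 3 ring double bonds give 6 π electrons. That satisfies 4n+2 with n=1, so it is aromatic (benzene).
The 6-membered ring with one nitrogen is fully conjugated (every ring atom contributes a p orbital); 3 ring double bonds give 6 π electrons. Since 6 = 4n+2 (n=1), it is aromatic (pyridine).
2 of the 2 rings are aromatic. Total: 2.

2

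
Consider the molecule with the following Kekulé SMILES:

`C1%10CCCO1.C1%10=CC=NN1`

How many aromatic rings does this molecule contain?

1

The SMILES encodes a five-membered saturated ring of four carbons and one oxygen; a five-membered ring with two adjacent nitrogens (one bearing H, one in a double bond) and two double bonds.
The 5-membered ring with one oxygen has only sp³ atoms, so it is not fully conjugated — not aromatic (tetrahydrofuran).
The 5-membered ring with two adjacent nitrogens (one N–H, one =N–) has a continuous p-orbital overlap around the ring; 2 ring double bonds (4 π electrons) plus a heteroatom lone pair (2) give 6 π electrons. 6 = 4(1)+2, so it is aromatic (pyrazole).
1 of the 2 rings is aromatic. Total: 1.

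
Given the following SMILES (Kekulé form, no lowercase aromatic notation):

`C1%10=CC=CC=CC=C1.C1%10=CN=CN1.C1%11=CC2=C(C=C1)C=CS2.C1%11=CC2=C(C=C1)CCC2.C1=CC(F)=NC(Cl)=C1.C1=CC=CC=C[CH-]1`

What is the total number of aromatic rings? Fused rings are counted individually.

The SMILES encodes an eight-membered carbon ring with four alternating C=C double bonds; a five-membered ring with nitrogens at positions 1 and 3 (one bearing H, one in a C=N bond) and two double bonds; a six-membered carbon ring with three alternating C=C double bonds, fused to a five-membered ring containing one sulfur and two C=C double bonds; a six-membered carbon ring with three alternating C=C double bonds, fused to a saturated five-membered carbon ring; a six-membered ring of five carbons and one nitrogen with three alternating double bonds; a seven-membered all-carbon ring bearing a negative charge on one carbon, with three C=C double bonds.
The 8-membered ring has only sp² ring atoms; a planar conformation would have a fully conjugated π system of 8 electrons. But 8 = 4(2), which is 4n not 4n+2, so it is not aromatic (cyclooctatetraene) — cyclooctatetraene distorts into a non-planar tub to avoid antiaromaticity.
The 5-membered ring with two nitrogens (one N–H, one =N–) is fully conjugated (every ring atom contributes a p orbital); 2 ring double bonds (4 π electrons) plus a heteroatom lone pair (2) give 6 π electrons. That satisfies 4n+2 with n=1, so it is aromatic (imidazole).
The fused 6/5-membered bicyclic (with one sulfur) is a single π system with 9 sp² atoms and 10 π electrons from ring double bonds plus a heteroatom lone pair. 10 = 4(2)+2, so the system is aromatic and both rings count as aromatic (benzothiophene).
The 6-membered ring has a continuous p-orbital overlap around the ring; 3 ring double bonds give 6 π electrons. Since 6 = 4n+2 (n=1), it is aromatic (benzene ring).
The 5-membered ring has three sp³ carbons, so it is not fully conjugated — not aromatic (cyclopentane ring).
The 6-membered ring with one nitrogen has a continuous p-orbital overlap around the ring; 3 ring double bonds give 6 π electrons. That satisfies 4n+2 with n=1, so it is aromatic (pyridine).
The 7-membered ring has only sp² ring atoms; a planar conformation would have a fully conjugated π system of 8 electrons. But 8 = 4(2), which is 4n not 4n+2, so it is not aromatic (cycloheptatrienyl anion).
5 of the 8 rings are aromatic. Total: 5.

5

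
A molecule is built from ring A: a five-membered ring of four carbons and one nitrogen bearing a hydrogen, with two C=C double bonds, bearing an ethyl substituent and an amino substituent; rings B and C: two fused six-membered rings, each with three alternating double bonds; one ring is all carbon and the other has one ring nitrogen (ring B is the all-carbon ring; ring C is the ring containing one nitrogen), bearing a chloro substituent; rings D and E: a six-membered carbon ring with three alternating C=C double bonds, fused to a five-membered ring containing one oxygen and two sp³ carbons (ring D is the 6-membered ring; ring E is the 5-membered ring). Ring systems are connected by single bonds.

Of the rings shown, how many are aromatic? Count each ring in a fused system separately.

4

Ring A has a continuous p-orbital overlap around the ring; 2 ring double bonds (4 π electrons) plus a heteroatom lone pair (2) give 6 π electrons. That satisfies 4n+2 with n=1, so ring A is aromatic (pyrrole).
Rings B and C form a fused bicyclic system (with one nitrogen) with 10 sp² atoms and 10 π electrons from ring double bonds. 10 = 4(2)+2, so the system is aromatic and both rings count as aromatic (quinoline).
Ring D has a continuous p-orbital overlap around the ring; 3 ring double bonds give 6 π electrons. Since 6 = 4n+2 (n=1), ring D is aromatic (benzene ring).
Ring E has two sp³ carbons, so it is not fully conjugated — not aromatic (oxolane ring).
Aromatic: A, B, C, D. Total: 4.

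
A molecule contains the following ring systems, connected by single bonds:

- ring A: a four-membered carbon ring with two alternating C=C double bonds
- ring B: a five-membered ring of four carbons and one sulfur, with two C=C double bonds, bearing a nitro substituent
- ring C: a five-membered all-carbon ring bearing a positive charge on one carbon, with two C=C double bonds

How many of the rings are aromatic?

1

Ring A has only sp² ring atoms; a planar conformation would have a fully conjugated π system of 4 electrons. But 4 = 4(1), which is 4n not 4n+2, so ring A is not aromatic (cyclobutadiene) — cyclobutadiene is antiaromatic and distorts to a rectangle.
Ring B is planar and fully conjugated; 2 ring double bonds (4 π electrons) plus a heteroatom lone pair (2) give 6 π electrons. 6 = 4(1)+2, so ring B is aromatic (thiophene).
Ring C has only sp² ring atoms; a planar conformation would have a fully conjugated π system of 4 electrons. But 4 = 4(1), which is 4n not 4n+2, so ring C is not aromatic (cyclopentadienyl cation).
Aromatic: B. Total: 1.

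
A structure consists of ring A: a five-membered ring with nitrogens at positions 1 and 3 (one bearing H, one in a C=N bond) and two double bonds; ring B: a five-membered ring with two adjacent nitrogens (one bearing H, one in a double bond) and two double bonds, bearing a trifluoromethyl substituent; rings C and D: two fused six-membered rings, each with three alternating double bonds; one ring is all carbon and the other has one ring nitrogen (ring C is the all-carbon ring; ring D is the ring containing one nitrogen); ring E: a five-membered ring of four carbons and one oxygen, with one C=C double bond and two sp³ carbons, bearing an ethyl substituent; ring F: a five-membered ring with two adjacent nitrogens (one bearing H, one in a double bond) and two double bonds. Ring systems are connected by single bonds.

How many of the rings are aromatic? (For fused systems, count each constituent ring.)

Ring A has a continuous p-orbital overlap around the ring; 2 ring double bonds (4 π electrons) plus a heteroatom lone pair (2) give 6 π electrons. Since 6 = 4n+2 (n=1), ring A is aromatic (imidazole).
Ring B is fully conjugated (every ring atom contributes a p orbital); 2 ring double bonds (4 π electrons) plus a heteroatom lone pair (2) give 6 π electrons. That satisfies 4n+2 with n=1, so ring B is aromatic (pyrazole).
Rings C and D form a fused bicyclic system (with one nitrogen) with 10 sp² atoms and 10 π electrons from ring double bonds. 10 = 4(2)+2, so the system is aromatic and both rings count as aromatic (quinoline).
Ring E has two sp³ carbons, so it is not fully conjugated — not aromatic (2,3-dihydrofuran).
Ring F is planar and fully conjugated; 2 ring double bonds (4 π electrons) plus a heteroatom lone pair (2) give 6 π electrons. Since 6 = 4n+2 (n=1), ring F is aromatic (pyrazole).
Aromatic: A, B, C, D, F. Total: 5.

5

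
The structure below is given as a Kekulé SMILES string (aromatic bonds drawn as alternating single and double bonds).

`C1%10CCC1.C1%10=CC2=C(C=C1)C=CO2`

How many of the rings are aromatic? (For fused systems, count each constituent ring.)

2

The SMILES encodes a four-membered saturated carbon ring; a six-membered carbon ring with three alternating C=C double bonds, fused to a five-membered ring containing one oxygen and two C=C double bonds.
The 4-membered ring has only sp³ atoms, so it is not fully conjugated — not aromatic (cyclobutane).
The fused 6/5-membered bicyclic (with one oxygen) is a single π system with 9 sp² atoms and 10 π electrons from ring double bonds plus a heteroatom lone pair. 10 = 4(2)+2, so the system is aromatic and both rings count as aromatic (benzofuran).
2 of the 3 rings are aromatic. Total: 2.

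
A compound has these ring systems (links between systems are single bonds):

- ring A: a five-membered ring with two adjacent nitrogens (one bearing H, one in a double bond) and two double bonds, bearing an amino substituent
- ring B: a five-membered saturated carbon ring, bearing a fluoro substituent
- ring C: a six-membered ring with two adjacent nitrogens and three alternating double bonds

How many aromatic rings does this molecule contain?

2

Ring A is fully conjugated (every ring atom contributes a p orbital); 2 ring double bonds (4 π electrons) plus a heteroatom lone pair (2) give 6 π electrons. Since 6 = 4n+2 (n=1), ring A is aromatic (pyrazole).
Ring B has only sp³ atoms, so it is not fully conjugated — not aromatic (cyclopentane).
Ring C is fully conjugated (every ring atom contributes a p orbital); 3 ring double bonds give 6 π electrons. 6 = 4(1)+2, so ring C is aromatic (pyridazine).
Aromatic: A, C. Total: 2.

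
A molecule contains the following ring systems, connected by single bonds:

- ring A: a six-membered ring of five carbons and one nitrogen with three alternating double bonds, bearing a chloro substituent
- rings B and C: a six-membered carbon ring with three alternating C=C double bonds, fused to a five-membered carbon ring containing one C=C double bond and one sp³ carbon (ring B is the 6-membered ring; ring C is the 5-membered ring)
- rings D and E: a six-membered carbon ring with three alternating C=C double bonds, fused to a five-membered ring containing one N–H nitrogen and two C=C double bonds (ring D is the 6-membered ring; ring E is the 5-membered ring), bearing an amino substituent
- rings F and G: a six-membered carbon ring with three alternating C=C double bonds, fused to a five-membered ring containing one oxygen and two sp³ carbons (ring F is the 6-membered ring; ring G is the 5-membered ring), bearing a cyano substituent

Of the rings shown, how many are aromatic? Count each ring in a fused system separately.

5

Ring A has a continuous p-orbital overlap around the ring; 3 ring double bonds give 6 π electrons. Since 6 = 4n+2 (n=1), ring A is aromatic (pyridine).
Ring B is fully conjugated (every ring atom contributes a p orbital); 3 ring double bonds give 6 π electrons. Since 6 = 4n+2 (n=1), ring B is aromatic (benzene ring).
Ring C has one sp³ carbon, so it is not fully conjugated — not aromatic (cyclopentene ring).
Rings D and E form a fused bicyclic system (with one N–H) with 9 sp² atoms and 10 π electrons from ring double bonds plus a heteroatom lone pair. 10 = 4(2)+2, so the system is aromatic and both rings count as aromatic (indole).
Ring F is planar and fully conjugated; 3 ring double bonds give 6 π electrons. 6 = 4(1)+2, so ring F is aromatic (benzene ring).
Ring G has two sp³ carbons, so it is not fully conjugated — not aromatic (oxolane ring).
Aromatic: A, B, D, E, F. Total: 5.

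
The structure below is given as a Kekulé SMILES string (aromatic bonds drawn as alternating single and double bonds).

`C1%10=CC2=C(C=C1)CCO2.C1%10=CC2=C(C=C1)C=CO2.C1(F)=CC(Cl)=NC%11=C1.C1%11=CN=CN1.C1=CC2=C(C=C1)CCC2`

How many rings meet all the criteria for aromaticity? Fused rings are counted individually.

The SMILES encodes a six-membered carbon ring with three alternating C=C double bonds, fused to a five-membered ring containing one oxygen and two sp³ carbons; a six-membered carbon ring with three alternating C=C double bonds, fused to a five-membered ring containing one oxygen and two C=C double bonds; a six-membered ring of five carbons and one nitrogen with three alternating double bonds; a five-membered ring with nitrogens at positions 1 and 3 (one bearing H, one in a C=N bond) and two double bonds; a six-membered carbon ring with three alternating C=C double bonds, fused to a saturated five-membered carbon ring.
The 6-membered ring is fully conjugated (every ring atom contributes a p orbital); 3 ring double bonds give 6 π electrons. Since 6 = 4n+2 (n=1), it is aromatic (benzene ring).
The 5-membered ring with one oxygen has two sp³ carbons, so it is not fully conjugated — not aromatic (oxolane ring).
The fused 6/5-membered bicyclic (with one oxygen) is a single π system with 9 sp² atoms and 10 π electrons from ring double bonds plus a heteroatom lone pair. 10 = 4(2)+2, so the system is aromatic and both rings count as aromatic (benzofuran).
The 6-membered ring with one nitrogen is planar and fully conjugated; 3 ring double bonds give 6 π electrons. 6 = 4(1)+2, so it is aromatic (pyridine).
The 5-membered ring with two nitrogens (one N–H, one =N–) is fully conjugated (every ring atom contributes a p orbital); 2 ring double bonds (4 π electrons) plus a heteroatom lone pair (2) give 6 π electrons. 6 = 4(1)+2, so it is aromatic (imidazole).
The second 6-membered ring has a continuous p-orbital overlap around the ring; 3 ring double bonds give 6 π electrons. 6 = 4(1)+2, so it is aromatic (benzene ring).
The 5-membered ring has three sp³ carbons, so it is not fully conjugated — not aromatic (cyclopentane ring).
6 of the 8 rings are aromatic. Total: 6.

6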